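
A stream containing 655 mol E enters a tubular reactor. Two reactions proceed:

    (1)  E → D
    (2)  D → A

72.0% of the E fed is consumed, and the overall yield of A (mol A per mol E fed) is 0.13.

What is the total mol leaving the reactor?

Conversion of E: E consumed = 1ξ₁ = 0.72 × 655 → ξ₁ = 471.6 mol.
Yield of A: 1ξ₂ / 655 = 0.13 → ξ₂ = 85.15 mol.
Outlet amounts (n = n₀ + Σ ν·ξ):
  E: 655 − 1(471.6) = 183.4
  D: 0 + 1(471.6) − 1(85.15) = 386.4
  A: 0 + 1(85.15) = 85.15
Total out = 183.4 + 386.4 + 85.15 = 655 mol.

655 mol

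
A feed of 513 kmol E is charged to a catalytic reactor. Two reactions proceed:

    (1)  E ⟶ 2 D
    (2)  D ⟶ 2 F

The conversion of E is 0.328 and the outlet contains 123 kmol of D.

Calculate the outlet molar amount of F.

Conversion of E: E consumed = 1ξ₁ = 0.328 × 513 → ξ₁ = 168.3 kmol.
D balance: n_D = 0 + 2ξ₁ − 1ξ₂ = 123 → ξ₂ = (2·168.3 − 123)/1 = 213.5 kmol.
Outlet amounts (n = n₀ + Σ ν·ξ):
  E: 513 − 1(168.3) = 344.7
  D: 0 + 2(168.3) − 1(213.5) = 123
  F: 0 + 2(213.5) = 427.1

427 kmol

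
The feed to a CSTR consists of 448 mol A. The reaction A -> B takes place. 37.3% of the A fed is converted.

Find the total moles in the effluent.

448 mol

A reacted = 0.373 × 448 = 167.1 mol; ν_A = −1, so ξ = 167.1/1 = 167.1 mol.
Outlet amounts (n = n₀ + ν ξ):
  A: 448 − 1(167.1) = 280.9
  B: 0 + 1(167.1) = 167.1
Total out = 280.9 + 167.1 = 448 mol.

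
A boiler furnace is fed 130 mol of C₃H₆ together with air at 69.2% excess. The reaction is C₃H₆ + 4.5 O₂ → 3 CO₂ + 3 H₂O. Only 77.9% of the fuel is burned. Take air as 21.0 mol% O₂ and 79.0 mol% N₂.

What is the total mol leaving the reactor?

4890 mol

Stoichiometric O₂ = 4.5 × 130 = 585 mol; O₂ fed = 585 × 1.692 = 989.8 mol.
N₂ fed = 989.8 × 79/21 = 3724 mol.
Fuel reacted = 0.779 × 130 → ξ = 101.3 mol.
Outlet (n = n₀ + ν ξ):
  C₃H₆: 130 − 1(101.3) = 28.73
  O₂: 989.8 − 4.5(101.3) = 534.1
  N₂: 3724 (inert)
  CO₂: 0 + 3(101.3) = 303.8
  H₂O: 0 + 3(101.3) = 303.8
Total out = 28.73 + 534.1 + 3724 + 303.8 + 303.8 = 4894 mol.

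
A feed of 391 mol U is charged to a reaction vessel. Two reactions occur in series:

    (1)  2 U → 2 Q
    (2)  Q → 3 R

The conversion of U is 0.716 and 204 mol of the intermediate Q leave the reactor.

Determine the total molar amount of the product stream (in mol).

Conversion of U: U consumed = 2ξ₁ = 0.716 × 391 → ξ₁ = 140 mol.
Q balance: n_Q = 0 + 2ξ₁ − 1ξ₂ = 204 → ξ₂ = (2·140 − 204)/1 = 75.96 mol.
Outlet amounts (n = n₀ + Σ ν·ξ):
  U: 391 − 2(140) = 111
  Q: 0 + 2(140) − 1(75.96) = 204
  R: 0 + 3(75.96) = 227.9
Total out = 111 + 204 + 227.9 = 542.9 mol.

543 mol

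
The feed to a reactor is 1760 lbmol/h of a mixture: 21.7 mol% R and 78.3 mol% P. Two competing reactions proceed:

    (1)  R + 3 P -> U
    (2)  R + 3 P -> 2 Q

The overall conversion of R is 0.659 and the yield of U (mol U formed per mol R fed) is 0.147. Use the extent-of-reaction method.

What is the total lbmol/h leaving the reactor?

Yield of U: 1ξ₁ / 381.9 = 0.147 → ξ₁ = 56.14 lbmol/h.
Conversion of R: 1ξ₁ + 1ξ₂ = 0.659 × 381.9 = 251.7 → ξ₂ = 195.5 lbmol/h.
Outlet amounts (n = n₀ + Σ ν·ξ):
  R: 381.9 − 1(56.14) − 1(195.5) = 130.2
  P: 1378 − 3(56.14) − 3(195.5) = 623
  U: 0 + 1(56.14) = 56.14
  Q: 0 + 2(195.5) = 391.1
Total out = 130.2 + 623 + 56.14 + 391.1 = 1200 lbmol/h.

1200 lbmol/h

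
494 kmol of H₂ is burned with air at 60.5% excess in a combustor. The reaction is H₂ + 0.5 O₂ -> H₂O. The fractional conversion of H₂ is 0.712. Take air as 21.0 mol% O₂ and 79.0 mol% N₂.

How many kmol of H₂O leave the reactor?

Stoichiometric O₂ = 0.5 × 494 = 247 kmol; O₂ fed = 247 × 1.605 = 396.4 kmol.
N₂ fed = 396.4 × 79/21 = 1491 kmol.
Fuel reacted = 0.712 × 494 → ξ = 351.7 kmol.
Outlet (n = n₀ + ν ξ):
  H₂: 494 − 1(351.7) = 142.3
  O₂: 396.4 − 0.5(351.7) = 220.6
  N₂: 1491 (inert)
  H₂O: 0 + 1(351.7) = 351.7

352 kmol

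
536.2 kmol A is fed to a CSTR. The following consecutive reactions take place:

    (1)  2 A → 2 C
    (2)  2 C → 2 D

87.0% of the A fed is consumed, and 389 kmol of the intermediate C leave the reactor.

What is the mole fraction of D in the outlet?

0.145

Conversion of A: A consumed = 2ξ₁ = 0.87 × 536.2 → ξ₁ = 233.2 kmol.
C balance: n_C = 0 + 2ξ₁ − 2ξ₂ = 389 → ξ₂ = (2·233.2 − 389)/2 = 38.75 kmol.
Outlet amounts (n = n₀ + Σ ν·ξ):
  A: 536.2 − 2(233.2) = 69.71
  C: 0 + 2(233.2) − 2(38.75) = 389
  D: 0 + 2(38.75) = 77.49
Total out = 536.2 kmol; y_D = 77.49 / 536.2 = 0.1445.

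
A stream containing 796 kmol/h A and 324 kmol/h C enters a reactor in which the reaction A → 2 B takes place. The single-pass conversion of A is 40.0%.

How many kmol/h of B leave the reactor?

637 kmol/h

A reacted = 0.4 × 796 = 318.4 kmol/h; ν_A = −1, so ξ = 318.4/1 = 318.4 kmol/h.
Outlet amounts (n = n₀ + ν ξ):
  A: 796 − 1(318.4) = 477.6
  B: 0 + 2(318.4) = 636.8
  C: 324 (inert)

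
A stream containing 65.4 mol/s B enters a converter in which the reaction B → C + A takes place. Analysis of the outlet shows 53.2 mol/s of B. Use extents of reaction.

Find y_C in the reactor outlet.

0.157

For B: n = n₀ − 1ξ → 53.2 = 65.4 − 1ξ, giving ξ = 12.2 mol/s.
Outlet amounts (n = n₀ + ν ξ):
  B: 65.4 − 1(12.2) = 53.2
  C: 0 + 1(12.2) = 12.2
  A: 0 + 1(12.2) = 12.2
Total out = 77.6 mol/s; y_C = 12.2 / 77.6 = 0.1572.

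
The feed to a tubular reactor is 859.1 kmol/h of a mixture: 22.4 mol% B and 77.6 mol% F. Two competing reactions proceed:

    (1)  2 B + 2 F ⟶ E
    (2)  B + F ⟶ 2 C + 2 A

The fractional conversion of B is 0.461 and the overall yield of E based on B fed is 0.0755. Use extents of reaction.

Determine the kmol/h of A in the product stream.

Yield of E: 1ξ₁ / 192.4 = 0.0755 → ξ₁ = 14.53 kmol/h.
Conversion of B: 2ξ₁ + 1ξ₂ = 0.461 × 192.4 = 88.71 → ξ₂ = 59.66 kmol/h.
Outlet amounts (n = n₀ + Σ ν·ξ):
  B: 192.4 − 2(14.53) − 1(59.66) = 103.7
  F: 666.7 − 2(14.53) − 1(59.66) = 577.9
  E: 0 + 1(14.53) = 14.53
  C: 0 + 2(59.66) = 119.3
  A: 0 + 2(59.66) = 119.3

119 kmol/h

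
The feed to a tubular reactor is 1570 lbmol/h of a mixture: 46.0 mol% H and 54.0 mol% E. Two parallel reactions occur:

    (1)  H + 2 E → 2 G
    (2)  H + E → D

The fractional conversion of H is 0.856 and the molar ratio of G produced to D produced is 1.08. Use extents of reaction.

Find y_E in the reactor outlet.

Conversion of H: H consumed = 0.856 × 722.2 = 618.2 lbmol/h = 1ξ₁ + 1ξ₂.
Selectivity: 2ξ₁ / (1ξ₂) = 1.08 → ξ₁ = 0.54 ξ₂.
Substitute: (1·0.54 + 1) ξ₂ = 618.2 → ξ₂ = 401.4 lbmol/h, ξ₁ = 216.8 lbmol/h.
Outlet amounts (n = n₀ + Σ ν·ξ):
  H: 722.2 − 1(216.8) − 1(401.4) = 104
  E: 847.8 − 2(216.8) − 1(401.4) = 12.82
  G: 0 + 2(216.8) = 433.5
  D: 0 + 1(401.4) = 401.4
Total out = 951.8 lbmol/h; y_E = 12.82 / 951.8 = 0.01347.

0.0135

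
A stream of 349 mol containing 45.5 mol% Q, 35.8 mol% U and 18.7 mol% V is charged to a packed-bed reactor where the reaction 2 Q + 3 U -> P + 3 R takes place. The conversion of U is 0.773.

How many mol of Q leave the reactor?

U reacted = 0.773 × 124.9 = 96.58 mol; ν_U = −3, so ξ = 96.58/3 = 32.19 mol.
Outlet amounts (n = n₀ + ν ξ):
  Q: 158.8 − 2(32.19) = 94.41
  U: 124.9 − 3(32.19) = 28.36
  P: 0 + 1(32.19) = 32.19
  R: 0 + 3(32.19) = 96.58
  V: 65.26 (inert)

94.4 mol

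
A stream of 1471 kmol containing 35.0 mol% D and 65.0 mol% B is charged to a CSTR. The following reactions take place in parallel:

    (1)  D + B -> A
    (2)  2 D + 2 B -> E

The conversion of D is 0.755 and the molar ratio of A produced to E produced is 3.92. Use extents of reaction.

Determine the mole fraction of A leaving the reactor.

Conversion of D: D consumed = 0.755 × 514.9 = 388.7 kmol = 1ξ₁ + 2ξ₂.
Selectivity: 1ξ₁ / (1ξ₂) = 3.92 → ξ₁ = 3.92 ξ₂.
Substitute: (1·3.92 + 2) ξ₂ = 388.7 → ξ₂ = 65.66 kmol, ξ₁ = 257.4 kmol.
Outlet amounts (n = n₀ + Σ ν·ξ):
  D: 514.9 − 1(257.4) − 2(65.66) = 126.1
  B: 956.1 − 1(257.4) − 2(65.66) = 567.4
  A: 0 + 1(257.4) = 257.4
  E: 0 + 1(65.66) = 65.66
Total out = 1017 kmol; y_A = 257.4 / 1017 = 0.2532.

0.253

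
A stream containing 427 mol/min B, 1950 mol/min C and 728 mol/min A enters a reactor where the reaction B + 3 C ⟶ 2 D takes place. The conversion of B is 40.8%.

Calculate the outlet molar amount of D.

348 mol/min

B reacted = 0.408 × 427 = 174.2 mol/min; ν_B = −1, so ξ = 174.2/1 = 174.2 mol/min.
Outlet amounts (n = n₀ + ν ξ):
  B: 427 − 1(174.2) = 252.8
  C: 1950 − 3(174.2) = 1427
  D: 0 + 2(174.2) = 348.4
  A: 728 (inert)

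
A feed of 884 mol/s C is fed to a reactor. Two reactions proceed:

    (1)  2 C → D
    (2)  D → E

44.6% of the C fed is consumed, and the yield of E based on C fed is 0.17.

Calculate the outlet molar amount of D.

Conversion of C: C consumed = 2ξ₁ = 0.446 × 884 → ξ₁ = 197.1 mol/s.
Yield of E: 1ξ₂ / 884 = 0.17 → ξ₂ = 150.3 mol/s.
Outlet amounts (n = n₀ + Σ ν·ξ):
  C: 884 − 2(197.1) = 489.7
  D: 0 + 1(197.1) − 1(150.3) = 46.85
  E: 0 + 1(150.3) = 150.3

46.9 mol/s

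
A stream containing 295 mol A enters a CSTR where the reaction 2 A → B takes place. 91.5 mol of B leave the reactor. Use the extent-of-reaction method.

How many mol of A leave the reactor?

112 mol

For B: n = n₀ + 1ξ → 91.5 = 0 + 1ξ, giving ξ = 91.5 mol.
Outlet amounts (n = n₀ + ν ξ):
  A: 295 − 2(91.5) = 112
  B: 0 + 1(91.5) = 91.5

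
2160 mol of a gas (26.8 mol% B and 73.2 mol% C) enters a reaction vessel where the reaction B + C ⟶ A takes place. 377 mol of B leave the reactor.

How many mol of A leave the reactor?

For B: n = n₀ − 1ξ → 377 = 578.9 − 1ξ, giving ξ = 201.9 mol.
Outlet amounts (n = n₀ + ν ξ):
  B: 578.9 − 1(201.9) = 377
  C: 1581 − 1(201.9) = 1379
  A: 0 + 1(201.9) = 201.9

202 mol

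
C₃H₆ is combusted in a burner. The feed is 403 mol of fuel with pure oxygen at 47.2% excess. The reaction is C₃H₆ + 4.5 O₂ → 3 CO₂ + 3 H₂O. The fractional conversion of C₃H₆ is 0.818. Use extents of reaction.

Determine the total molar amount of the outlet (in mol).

Stoichiometric O₂ = 4.5 × 403 = 1814 mol; O₂ fed = 1814 × 1.472 = 2669 mol.
Fuel reacted = 0.818 × 403 → ξ = 329.7 mol.
Outlet (n = n₀ + ν ξ):
  C₃H₆: 403 − 1(329.7) = 73.35
  O₂: 2669 − 4.5(329.7) = 1186
  CO₂: 0 + 3(329.7) = 989
  H₂O: 0 + 3(329.7) = 989
Total out = 73.35 + 1186 + 989 + 989 = 3237 mol.

3240 mol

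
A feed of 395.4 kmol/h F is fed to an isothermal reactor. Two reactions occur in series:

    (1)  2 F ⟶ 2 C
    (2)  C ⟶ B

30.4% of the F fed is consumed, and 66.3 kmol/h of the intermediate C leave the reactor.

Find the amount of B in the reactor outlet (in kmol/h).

Conversion of F: F consumed = 2ξ₁ = 0.304 × 395.4 → ξ₁ = 60.1 kmol/h.
C balance: n_C = 0 + 2ξ₁ − 1ξ₂ = 66.3 → ξ₂ = (2·60.1 − 66.3)/1 = 53.9 kmol/h.
Outlet amounts (n = n₀ + Σ ν·ξ):
  F: 395.4 − 2(60.1) = 275.2
  C: 0 + 2(60.1) − 1(53.9) = 66.3
  B: 0 + 1(53.9) = 53.9

53.9 kmol/h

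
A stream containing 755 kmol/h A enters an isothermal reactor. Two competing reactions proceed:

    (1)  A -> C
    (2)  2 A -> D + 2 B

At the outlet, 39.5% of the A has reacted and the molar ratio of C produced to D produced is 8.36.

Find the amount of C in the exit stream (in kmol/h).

Conversion of A: A consumed = 0.395 × 755 = 298.2 kmol/h = 1ξ₁ + 2ξ₂.
Selectivity: 1ξ₁ / (1ξ₂) = 8.36 → ξ₁ = 8.36 ξ₂.
Substitute: (1·8.36 + 2) ξ₂ = 298.2 → ξ₂ = 28.79 kmol/h, ξ₁ = 240.7 kmol/h.
Outlet amounts (n = n₀ + Σ ν·ξ):
  A: 755 − 1(240.7) − 2(28.79) = 456.8
  C: 0 + 1(240.7) = 240.7
  D: 0 + 1(28.79) = 28.79
  B: 0 + 2(28.79) = 57.57

241 kmol/h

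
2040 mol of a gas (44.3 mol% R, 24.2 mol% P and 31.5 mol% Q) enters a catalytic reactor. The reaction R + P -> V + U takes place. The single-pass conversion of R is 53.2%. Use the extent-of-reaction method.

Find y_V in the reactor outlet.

0.236

R reacted = 0.532 × 903.7 = 480.8 mol; ν_R = −1, so ξ = 480.8/1 = 480.8 mol.
Outlet amounts (n = n₀ + ν ξ):
  R: 903.7 − 1(480.8) = 422.9
  P: 493.7 − 1(480.8) = 12.9
  V: 0 + 1(480.8) = 480.8
  U: 0 + 1(480.8) = 480.8
  Q: 642.6 (inert)
Total out = 2040 mol; y_V = 480.8 / 2040 = 0.2357.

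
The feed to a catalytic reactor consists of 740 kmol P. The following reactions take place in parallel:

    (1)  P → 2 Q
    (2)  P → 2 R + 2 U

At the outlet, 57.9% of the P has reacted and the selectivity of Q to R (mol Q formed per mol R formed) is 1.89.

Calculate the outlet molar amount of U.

Conversion of P: P consumed = 0.579 × 740 = 428.5 kmol = 1ξ₁ + 1ξ₂.
Selectivity: 2ξ₁ / (2ξ₂) = 1.89 → ξ₁ = 1.89 ξ₂.
Substitute: (1·1.89 + 1) ξ₂ = 428.5 → ξ₂ = 148.3 kmol, ξ₁ = 280.2 kmol.
Outlet amounts (n = n₀ + Σ ν·ξ):
  P: 740 − 1(280.2) − 1(148.3) = 311.5
  Q: 0 + 2(280.2) = 560.4
  R: 0 + 2(148.3) = 296.5
  U: 0 + 2(148.3) = 296.5

297 kmol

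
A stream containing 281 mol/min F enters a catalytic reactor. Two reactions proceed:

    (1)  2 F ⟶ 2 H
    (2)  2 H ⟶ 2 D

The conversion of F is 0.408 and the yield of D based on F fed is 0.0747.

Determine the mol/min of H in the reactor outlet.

Conversion of F: F consumed = 2ξ₁ = 0.408 × 281 → ξ₁ = 57.32 mol/min.
Yield of D: 2ξ₂ / 281 = 0.0747 → ξ₂ = 10.5 mol/min.
Outlet amounts (n = n₀ + Σ ν·ξ):
  F: 281 − 2(57.32) = 166.4
  H: 0 + 2(57.32) − 2(10.5) = 93.66
  D: 0 + 2(10.5) = 20.99

93.7 mol/min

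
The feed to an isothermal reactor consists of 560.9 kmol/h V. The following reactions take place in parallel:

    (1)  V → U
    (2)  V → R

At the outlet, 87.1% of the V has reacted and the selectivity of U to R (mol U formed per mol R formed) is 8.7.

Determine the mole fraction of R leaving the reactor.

0.0898

Conversion of V: V consumed = 0.871 × 560.9 = 488.5 kmol/h = 1ξ₁ + 1ξ₂.
Selectivity: 1ξ₁ / (1ξ₂) = 8.7 → ξ₁ = 8.7 ξ₂.
Substitute: (1·8.7 + 1) ξ₂ = 488.5 → ξ₂ = 50.37 kmol/h, ξ₁ = 438.2 kmol/h.
Outlet amounts (n = n₀ + Σ ν·ξ):
  V: 560.9 − 1(438.2) − 1(50.37) = 72.36
  U: 0 + 1(438.2) = 438.2
  R: 0 + 1(50.37) = 50.37
Total out = 560.9 kmol/h; y_R = 50.37 / 560.9 = 0.08979.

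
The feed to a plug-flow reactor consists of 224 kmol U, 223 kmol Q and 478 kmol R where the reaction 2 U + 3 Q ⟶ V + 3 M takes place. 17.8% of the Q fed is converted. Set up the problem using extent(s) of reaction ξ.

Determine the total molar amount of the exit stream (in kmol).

Q reacted = 0.178 × 223 = 39.69 kmol; ν_Q = −3, so ξ = 39.69/3 = 13.23 kmol.
Outlet amounts (n = n₀ + ν ξ):
  U: 224 − 2(13.23) = 197.5
  Q: 223 − 3(13.23) = 183.3
  V: 0 + 1(13.23) = 13.23
  M: 0 + 3(13.23) = 39.69
  R: 478 (inert)
Total out = 197.5 + 183.3 + 13.23 + 39.69 + 478 = 911.8 kmol.

912 kmol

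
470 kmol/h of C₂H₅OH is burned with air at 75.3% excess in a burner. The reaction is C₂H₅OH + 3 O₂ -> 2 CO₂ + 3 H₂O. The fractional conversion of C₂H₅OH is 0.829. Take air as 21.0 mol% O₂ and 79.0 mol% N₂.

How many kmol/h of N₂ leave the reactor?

9300 kmol/h

Stoichiometric O₂ = 3 × 470 = 1410 kmol/h; O₂ fed = 1410 × 1.753 = 2472 kmol/h.
N₂ fed = 2472 × 79/21 = 9298 kmol/h.
Fuel reacted = 0.829 × 470 → ξ = 389.6 kmol/h.
Outlet (n = n₀ + ν ξ):
  C₂H₅OH: 470 − 1(389.6) = 80.37
  O₂: 2472 − 3(389.6) = 1303
  N₂: 9298 (inert)
  CO₂: 0 + 2(389.6) = 779.3
  H₂O: 0 + 3(389.6) = 1169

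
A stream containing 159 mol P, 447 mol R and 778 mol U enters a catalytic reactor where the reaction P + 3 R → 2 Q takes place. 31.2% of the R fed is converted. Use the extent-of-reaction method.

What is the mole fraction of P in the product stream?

0.0871

R reacted = 0.312 × 447 = 139.5 mol; ν_R = −3, so ξ = 139.5/3 = 46.49 mol.
Outlet amounts (n = n₀ + ν ξ):
  P: 159 − 1(46.49) = 112.5
  R: 447 − 3(46.49) = 307.5
  Q: 0 + 2(46.49) = 92.98
  U: 778 (inert)
Total out = 1291 mol; y_P = 112.5 / 1291 = 0.08715.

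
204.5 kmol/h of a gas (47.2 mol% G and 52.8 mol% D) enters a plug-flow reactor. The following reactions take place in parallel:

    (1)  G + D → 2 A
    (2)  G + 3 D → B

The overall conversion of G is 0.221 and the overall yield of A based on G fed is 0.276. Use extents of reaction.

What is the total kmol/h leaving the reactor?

Yield of A: 2ξ₁ / 96.52 = 0.276 → ξ₁ = 13.32 kmol/h.
Conversion of G: 1ξ₁ + 1ξ₂ = 0.221 × 96.52 = 21.33 → ξ₂ = 8.011 kmol/h.
Outlet amounts (n = n₀ + Σ ν·ξ):
  G: 96.52 − 1(13.32) − 1(8.011) = 75.19
  D: 108 − 1(13.32) − 3(8.011) = 70.62
  A: 0 + 2(13.32) = 26.64
  B: 0 + 1(8.011) = 8.011
Total out = 75.19 + 70.62 + 26.64 + 8.011 = 180.5 kmol/h.

180 kmol/h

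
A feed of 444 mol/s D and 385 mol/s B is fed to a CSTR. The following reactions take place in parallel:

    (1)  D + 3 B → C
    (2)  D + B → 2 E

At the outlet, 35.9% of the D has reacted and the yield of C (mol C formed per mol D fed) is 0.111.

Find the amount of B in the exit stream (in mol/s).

Yield of C: 1ξ₁ / 444 = 0.111 → ξ₁ = 49.28 mol/s.
Conversion of D: 1ξ₁ + 1ξ₂ = 0.359 × 444 = 159.4 → ξ₂ = 110.1 mol/s.
Outlet amounts (n = n₀ + Σ ν·ξ):
  D: 444 − 1(49.28) − 1(110.1) = 284.6
  B: 385 − 3(49.28) − 1(110.1) = 127
  C: 0 + 1(49.28) = 49.28
  E: 0 + 2(110.1) = 220.2

127 mol/s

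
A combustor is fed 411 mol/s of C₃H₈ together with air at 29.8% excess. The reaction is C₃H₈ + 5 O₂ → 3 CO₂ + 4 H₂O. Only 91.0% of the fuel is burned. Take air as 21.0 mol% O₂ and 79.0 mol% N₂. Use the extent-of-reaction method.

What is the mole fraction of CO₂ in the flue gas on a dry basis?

0.0936

Stoichiometric O₂ = 5 × 411 = 2055 mol/s; O₂ fed = 2055 × 1.298 = 2667 mol/s.
N₂ fed = 2667 × 79/21 = 10030 mol/s.
Fuel reacted = 0.91 × 411 → ξ = 374 mol/s.
Outlet (n = n₀ + ν ξ):
  C₃H₈: 411 − 1(374) = 36.99
  O₂: 2667 − 5(374) = 797.3
  N₂: 10030 (inert)
  CO₂: 0 + 3(374) = 1122
  H₂O: 0 + 4(374) = 1496
Dry total = 11990 mol/s; y_CO₂ (dry) = 1122 / 11990 = 0.09357.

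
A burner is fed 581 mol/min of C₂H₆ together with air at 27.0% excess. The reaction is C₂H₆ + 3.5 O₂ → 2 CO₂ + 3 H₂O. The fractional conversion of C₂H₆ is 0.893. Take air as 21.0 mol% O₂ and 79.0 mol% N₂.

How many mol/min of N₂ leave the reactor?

9720 mol/min

Stoichiometric O₂ = 3.5 × 581 = 2034 mol/min; O₂ fed = 2034 × 1.270 = 2583 mol/min.
N₂ fed = 2583 × 79/21 = 9715 mol/min.
Fuel reacted = 0.893 × 581 → ξ = 518.8 mol/min.
Outlet (n = n₀ + ν ξ):
  C₂H₆: 581 − 1(518.8) = 62.17
  O₂: 2583 − 3.5(518.8) = 766.6
  N₂: 9715 (inert)
  CO₂: 0 + 2(518.8) = 1038
  H₂O: 0 + 3(518.8) = 1556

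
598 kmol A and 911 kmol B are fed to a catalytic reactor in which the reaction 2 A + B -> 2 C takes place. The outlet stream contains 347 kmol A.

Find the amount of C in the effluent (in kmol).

251 kmol

For A: n = n₀ − 2ξ → 347 = 598 − 2ξ, giving ξ = 125.5 kmol.
Outlet amounts (n = n₀ + ν ξ):
  A: 598 − 2(125.5) = 347
  B: 911 − 1(125.5) = 785.5
  C: 0 + 2(125.5) = 251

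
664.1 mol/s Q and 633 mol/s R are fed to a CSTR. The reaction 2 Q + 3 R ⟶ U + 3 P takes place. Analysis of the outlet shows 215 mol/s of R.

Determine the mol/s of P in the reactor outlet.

For R: n = n₀ − 3ξ → 215 = 633 − 3ξ, giving ξ = 139.3 mol/s.
Outlet amounts (n = n₀ + ν ξ):
  Q: 664.1 − 2(139.3) = 385.4
  R: 633 − 3(139.3) = 215
  U: 0 + 1(139.3) = 139.3
  P: 0 + 3(139.3) = 418

418 mol/s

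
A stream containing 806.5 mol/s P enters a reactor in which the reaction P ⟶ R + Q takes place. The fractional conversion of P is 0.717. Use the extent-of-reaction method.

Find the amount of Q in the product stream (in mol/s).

P reacted = 0.717 × 806.5 = 578.3 mol/s; ν_P = −1, so ξ = 578.3/1 = 578.3 mol/s.
Outlet amounts (n = n₀ + ν ξ):
  P: 806.5 − 1(578.3) = 228.2
  R: 0 + 1(578.3) = 578.3
  Q: 0 + 1(578.3) = 578.3

578 mol/s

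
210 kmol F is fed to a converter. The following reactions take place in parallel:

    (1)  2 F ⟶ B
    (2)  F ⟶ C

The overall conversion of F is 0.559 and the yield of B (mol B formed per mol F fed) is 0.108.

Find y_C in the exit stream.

0.385

Yield of B: 1ξ₁ / 210 = 0.108 → ξ₁ = 22.68 kmol.
Conversion of F: 2ξ₁ + 1ξ₂ = 0.559 × 210 = 117.4 → ξ₂ = 72.03 kmol.
Outlet amounts (n = n₀ + Σ ν·ξ):
  F: 210 − 2(22.68) − 1(72.03) = 92.61
  B: 0 + 1(22.68) = 22.68
  C: 0 + 1(72.03) = 72.03
Total out = 187.3 kmol; y_C = 72.03 / 187.3 = 0.3845.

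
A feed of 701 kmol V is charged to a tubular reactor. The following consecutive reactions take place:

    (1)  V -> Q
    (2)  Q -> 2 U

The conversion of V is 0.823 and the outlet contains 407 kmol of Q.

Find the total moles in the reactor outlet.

871 kmol

Conversion of V: V consumed = 1ξ₁ = 0.823 × 701 → ξ₁ = 576.9 kmol.
Q balance: n_Q = 0 + 1ξ₁ − 1ξ₂ = 407 → ξ₂ = (1·576.9 − 407)/1 = 169.9 kmol.
Outlet amounts (n = n₀ + Σ ν·ξ):
  V: 701 − 1(576.9) = 124.1
  Q: 0 + 1(576.9) − 1(169.9) = 407
  U: 0 + 2(169.9) = 339.8
Total out = 124.1 + 407 + 339.8 = 870.9 kmol.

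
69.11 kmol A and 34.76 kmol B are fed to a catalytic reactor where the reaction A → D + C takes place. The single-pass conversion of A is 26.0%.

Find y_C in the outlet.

A reacted = 0.26 × 69.11 = 17.97 kmol; ν_A = −1, so ξ = 17.97/1 = 17.97 kmol.
Outlet amounts (n = n₀ + ν ξ):
  A: 69.11 − 1(17.97) = 51.14
  D: 0 + 1(17.97) = 17.97
  C: 0 + 1(17.97) = 17.97
  B: 34.76 (inert)
Total out = 121.8 kmol; y_C = 17.97 / 121.8 = 0.1475.

0.147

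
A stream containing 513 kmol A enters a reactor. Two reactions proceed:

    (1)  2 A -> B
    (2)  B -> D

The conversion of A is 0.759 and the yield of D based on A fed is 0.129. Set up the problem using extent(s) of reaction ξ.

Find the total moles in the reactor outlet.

Conversion of A: A consumed = 2ξ₁ = 0.759 × 513 → ξ₁ = 194.7 kmol.
Yield of D: 1ξ₂ / 513 = 0.129 → ξ₂ = 66.18 kmol.
Outlet amounts (n = n₀ + Σ ν·ξ):
  A: 513 − 2(194.7) = 123.6
  B: 0 + 1(194.7) − 1(66.18) = 128.5
  D: 0 + 1(66.18) = 66.18
Total out = 123.6 + 128.5 + 66.18 = 318.3 kmol.

318 kmol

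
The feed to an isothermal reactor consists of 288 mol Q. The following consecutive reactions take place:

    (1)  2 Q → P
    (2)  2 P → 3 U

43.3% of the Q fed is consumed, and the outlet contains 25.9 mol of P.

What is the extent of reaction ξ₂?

ξ₂ = 18.2 mol

Conversion of Q: Q consumed = 2ξ₁ = 0.433 × 288 → ξ₁ = 62.35 mol.
P balance: n_P = 0 + 1ξ₁ − 2ξ₂ = 25.9 → ξ₂ = (1·62.35 − 25.9)/2 = 18.23 mol.
Outlet amounts (n = n₀ + Σ ν·ξ):
  Q: 288 − 2(62.35) = 163.3
  P: 0 + 1(62.35) − 2(18.23) = 25.9
  U: 0 + 3(18.23) = 54.68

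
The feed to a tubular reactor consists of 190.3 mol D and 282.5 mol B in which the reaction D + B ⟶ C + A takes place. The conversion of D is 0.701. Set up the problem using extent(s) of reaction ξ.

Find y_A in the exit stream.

0.282

D reacted = 0.701 × 190.3 = 133.4 mol; ν_D = −1, so ξ = 133.4/1 = 133.4 mol.
Outlet amounts (n = n₀ + ν ξ):
  D: 190.3 − 1(133.4) = 56.9
  B: 282.5 − 1(133.4) = 149.1
  C: 0 + 1(133.4) = 133.4
  A: 0 + 1(133.4) = 133.4
Total out = 472.8 mol; y_A = 133.4 / 472.8 = 0.2821.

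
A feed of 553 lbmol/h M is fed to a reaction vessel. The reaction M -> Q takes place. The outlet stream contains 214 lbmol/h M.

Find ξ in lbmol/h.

ξ = 339 lbmol/h

For M: n = n₀ − 1ξ → 214 = 553 − 1ξ, giving ξ = 339 lbmol/h.
Outlet amounts (n = n₀ + ν ξ):
  M: 553 − 1(339) = 214
  Q: 0 + 1(339) = 339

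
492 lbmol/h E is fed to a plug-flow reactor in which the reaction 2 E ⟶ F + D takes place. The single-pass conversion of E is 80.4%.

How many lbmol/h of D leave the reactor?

E reacted = 0.804 × 492 = 395.6 lbmol/h; ν_E = −2, so ξ = 395.6/2 = 197.8 lbmol/h.
Outlet amounts (n = n₀ + ν ξ):
  E: 492 − 2(197.8) = 96.43
  F: 0 + 1(197.8) = 197.8
  D: 0 + 1(197.8) = 197.8

198 lbmol/h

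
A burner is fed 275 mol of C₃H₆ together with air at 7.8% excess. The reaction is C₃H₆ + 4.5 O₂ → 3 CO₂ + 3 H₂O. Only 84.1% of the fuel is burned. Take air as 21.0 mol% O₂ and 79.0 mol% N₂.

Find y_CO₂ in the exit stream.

0.103

Stoichiometric O₂ = 4.5 × 275 = 1238 mol; O₂ fed = 1238 × 1.078 = 1334 mol.
N₂ fed = 1334 × 79/21 = 5018 mol.
Fuel reacted = 0.841 × 275 → ξ = 231.3 mol.
Outlet (n = n₀ + ν ξ):
  C₃H₆: 275 − 1(231.3) = 43.72
  O₂: 1334 − 4.5(231.3) = 293.3
  N₂: 5018 (inert)
  CO₂: 0 + 3(231.3) = 693.8
  H₂O: 0 + 3(231.3) = 693.8
Total out = 6743 mol; y_CO₂ = 693.8 / 6743 = 0.1029.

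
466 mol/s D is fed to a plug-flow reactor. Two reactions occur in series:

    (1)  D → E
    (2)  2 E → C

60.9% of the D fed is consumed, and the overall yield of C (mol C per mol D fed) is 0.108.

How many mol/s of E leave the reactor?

183 mol/s

Conversion of D: D consumed = 1ξ₁ = 0.609 × 466 → ξ₁ = 283.8 mol/s.
Yield of C: 1ξ₂ / 466 = 0.108 → ξ₂ = 50.33 mol/s.
Outlet amounts (n = n₀ + Σ ν·ξ):
  D: 466 − 1(283.8) = 182.2
  E: 0 + 1(283.8) − 2(50.33) = 183.1
  C: 0 + 1(50.33) = 50.33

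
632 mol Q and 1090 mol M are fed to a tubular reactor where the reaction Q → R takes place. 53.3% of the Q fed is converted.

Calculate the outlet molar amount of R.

Q reacted = 0.533 × 632 = 336.9 mol; ν_Q = −1, so ξ = 336.9/1 = 336.9 mol.
Outlet amounts (n = n₀ + ν ξ):
  Q: 632 − 1(336.9) = 295.1
  R: 0 + 1(336.9) = 336.9
  M: 1090 (inert)

337 mol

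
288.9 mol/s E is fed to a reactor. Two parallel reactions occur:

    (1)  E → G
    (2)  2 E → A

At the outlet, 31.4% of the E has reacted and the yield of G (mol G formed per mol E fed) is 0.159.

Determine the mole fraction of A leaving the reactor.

0.084

Yield of G: 1ξ₁ / 288.9 = 0.159 → ξ₁ = 45.94 mol/s.
Conversion of E: 1ξ₁ + 2ξ₂ = 0.314 × 288.9 = 90.71 → ξ₂ = 22.39 mol/s.
Outlet amounts (n = n₀ + Σ ν·ξ):
  E: 288.9 − 1(45.94) − 2(22.39) = 198.2
  G: 0 + 1(45.94) = 45.94
  A: 0 + 1(22.39) = 22.39
Total out = 266.5 mol/s; y_A = 22.39 / 266.5 = 0.08401.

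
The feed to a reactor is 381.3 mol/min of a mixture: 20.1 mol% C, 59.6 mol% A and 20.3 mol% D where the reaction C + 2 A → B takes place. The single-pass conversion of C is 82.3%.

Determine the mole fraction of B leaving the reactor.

0.247

C reacted = 0.823 × 76.64 = 63.08 mol/min; ν_C = −1, so ξ = 63.08/1 = 63.08 mol/min.
Outlet amounts (n = n₀ + ν ξ):
  C: 76.64 − 1(63.08) = 13.57
  A: 227.3 − 2(63.08) = 101.1
  B: 0 + 1(63.08) = 63.08
  D: 77.4 (inert)
Total out = 255.1 mol/min; y_B = 63.08 / 255.1 = 0.2472.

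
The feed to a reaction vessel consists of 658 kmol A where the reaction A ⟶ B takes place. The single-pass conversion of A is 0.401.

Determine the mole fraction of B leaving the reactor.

A reacted = 0.401 × 658 = 263.9 kmol; ν_A = −1, so ξ = 263.9/1 = 263.9 kmol.
Outlet amounts (n = n₀ + ν ξ):
  A: 658 − 1(263.9) = 394.1
  B: 0 + 1(263.9) = 263.9
Total out = 658 kmol; y_B = 263.9 / 658 = 0.401.

0.401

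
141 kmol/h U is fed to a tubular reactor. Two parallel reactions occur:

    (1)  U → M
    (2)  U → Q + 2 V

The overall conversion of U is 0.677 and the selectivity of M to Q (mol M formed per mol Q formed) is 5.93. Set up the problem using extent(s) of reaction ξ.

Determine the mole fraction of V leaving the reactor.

0.163

Conversion of U: U consumed = 0.677 × 141 = 95.46 kmol/h = 1ξ₁ + 1ξ₂.
Selectivity: 1ξ₁ / (1ξ₂) = 5.93 → ξ₁ = 5.93 ξ₂.
Substitute: (1·5.93 + 1) ξ₂ = 95.46 → ξ₂ = 13.77 kmol/h, ξ₁ = 81.68 kmol/h.
Outlet amounts (n = n₀ + Σ ν·ξ):
  U: 141 − 1(81.68) − 1(13.77) = 45.54
  M: 0 + 1(81.68) = 81.68
  Q: 0 + 1(13.77) = 13.77
  V: 0 + 2(13.77) = 27.55
Total out = 168.5 kmol/h; y_V = 27.55 / 168.5 = 0.1634.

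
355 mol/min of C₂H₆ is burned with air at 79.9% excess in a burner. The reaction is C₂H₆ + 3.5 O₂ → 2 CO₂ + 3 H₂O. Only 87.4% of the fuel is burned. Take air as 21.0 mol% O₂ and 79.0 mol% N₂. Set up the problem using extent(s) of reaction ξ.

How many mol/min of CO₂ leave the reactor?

621 mol/min

Stoichiometric O₂ = 3.5 × 355 = 1242 mol/min; O₂ fed = 1242 × 1.799 = 2235 mol/min.
N₂ fed = 2235 × 79/21 = 8409 mol/min.
Fuel reacted = 0.874 × 355 → ξ = 310.3 mol/min.
Outlet (n = n₀ + ν ξ):
  C₂H₆: 355 − 1(310.3) = 44.73
  O₂: 2235 − 3.5(310.3) = 1149
  N₂: 8409 (inert)
  CO₂: 0 + 2(310.3) = 620.5
  H₂O: 0 + 3(310.3) = 930.8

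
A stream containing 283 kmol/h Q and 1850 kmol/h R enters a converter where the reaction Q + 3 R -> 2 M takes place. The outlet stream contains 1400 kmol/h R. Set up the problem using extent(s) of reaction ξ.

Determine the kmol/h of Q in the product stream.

133 kmol/h

For R: n = n₀ − 3ξ → 1400 = 1850 − 3ξ, giving ξ = 150 kmol/h.
Outlet amounts (n = n₀ + ν ξ):
  Q: 283 − 1(150) = 133
  R: 1850 − 3(150) = 1400
  M: 0 + 2(150) = 300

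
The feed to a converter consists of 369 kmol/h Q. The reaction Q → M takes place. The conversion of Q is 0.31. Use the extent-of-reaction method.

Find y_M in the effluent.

0.31

Q reacted = 0.31 × 369 = 114.4 kmol/h; ν_Q = −1, so ξ = 114.4/1 = 114.4 kmol/h.
Outlet amounts (n = n₀ + ν ξ):
  Q: 369 − 1(114.4) = 254.6
  M: 0 + 1(114.4) = 114.4
Total out = 369 kmol/h; y_M = 114.4 / 369 = 0.31.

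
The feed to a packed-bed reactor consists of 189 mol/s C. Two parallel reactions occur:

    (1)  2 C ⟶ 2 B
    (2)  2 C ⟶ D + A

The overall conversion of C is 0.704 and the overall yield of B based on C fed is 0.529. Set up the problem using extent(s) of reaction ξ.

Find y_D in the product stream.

0.0875

Yield of B: 2ξ₁ / 189 = 0.529 → ξ₁ = 49.99 mol/s.
Conversion of C: 2ξ₁ + 2ξ₂ = 0.704 × 189 = 133.1 → ξ₂ = 16.54 mol/s.
Outlet amounts (n = n₀ + Σ ν·ξ):
  C: 189 − 2(49.99) − 2(16.54) = 55.94
  B: 0 + 2(49.99) = 99.98
  D: 0 + 1(16.54) = 16.54
  A: 0 + 1(16.54) = 16.54
Total out = 189 mol/s; y_D = 16.54 / 189 = 0.0875.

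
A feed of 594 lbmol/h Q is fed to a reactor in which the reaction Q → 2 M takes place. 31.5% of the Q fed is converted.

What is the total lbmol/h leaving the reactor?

Q reacted = 0.315 × 594 = 187.1 lbmol/h; ν_Q = −1, so ξ = 187.1/1 = 187.1 lbmol/h.
Outlet amounts (n = n₀ + ν ξ):
  Q: 594 − 1(187.1) = 406.9
  M: 0 + 2(187.1) = 374.2
Total out = 406.9 + 374.2 = 781.1 lbmol/h.

781 lbmol/h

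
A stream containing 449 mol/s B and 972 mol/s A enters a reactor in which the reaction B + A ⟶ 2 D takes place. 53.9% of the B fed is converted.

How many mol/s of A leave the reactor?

B reacted = 0.539 × 449 = 242 mol/s; ν_B = −1, so ξ = 242/1 = 242 mol/s.
Outlet amounts (n = n₀ + ν ξ):
  B: 449 − 1(242) = 207
  A: 972 − 1(242) = 730
  D: 0 + 2(242) = 484

730 mol/s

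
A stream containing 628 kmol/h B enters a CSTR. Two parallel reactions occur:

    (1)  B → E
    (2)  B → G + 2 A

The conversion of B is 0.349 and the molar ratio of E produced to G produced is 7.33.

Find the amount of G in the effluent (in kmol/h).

Conversion of B: B consumed = 0.349 × 628 = 219.2 kmol/h = 1ξ₁ + 1ξ₂.
Selectivity: 1ξ₁ / (1ξ₂) = 7.33 → ξ₁ = 7.33 ξ₂.
Substitute: (1·7.33 + 1) ξ₂ = 219.2 → ξ₂ = 26.31 kmol/h, ξ₁ = 192.9 kmol/h.
Outlet amounts (n = n₀ + Σ ν·ξ):
  B: 628 − 1(192.9) − 1(26.31) = 408.8
  E: 0 + 1(192.9) = 192.9
  G: 0 + 1(26.31) = 26.31
  A: 0 + 2(26.31) = 52.62

26.3 kmol/h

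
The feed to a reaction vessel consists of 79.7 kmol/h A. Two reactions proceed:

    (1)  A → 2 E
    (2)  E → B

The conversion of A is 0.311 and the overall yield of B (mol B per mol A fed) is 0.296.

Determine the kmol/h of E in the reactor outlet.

26 kmol/h

Conversion of A: A consumed = 1ξ₁ = 0.311 × 79.7 → ξ₁ = 24.79 kmol/h.
Yield of B: 1ξ₂ / 79.7 = 0.296 → ξ₂ = 23.59 kmol/h.
Outlet amounts (n = n₀ + Σ ν·ξ):
  A: 79.7 − 1(24.79) = 54.91
  E: 0 + 2(24.79) − 1(23.59) = 25.98
  B: 0 + 1(23.59) = 23.59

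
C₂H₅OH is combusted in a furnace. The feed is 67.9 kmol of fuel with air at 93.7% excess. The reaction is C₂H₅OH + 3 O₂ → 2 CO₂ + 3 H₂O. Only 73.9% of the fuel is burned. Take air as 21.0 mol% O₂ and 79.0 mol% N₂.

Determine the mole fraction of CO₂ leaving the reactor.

0.0503

Stoichiometric O₂ = 3 × 67.9 = 203.7 kmol; O₂ fed = 203.7 × 1.937 = 394.6 kmol.
N₂ fed = 394.6 × 79/21 = 1484 kmol.
Fuel reacted = 0.739 × 67.9 → ξ = 50.18 kmol.
Outlet (n = n₀ + ν ξ):
  C₂H₅OH: 67.9 − 1(50.18) = 17.72
  O₂: 394.6 − 3(50.18) = 244
  N₂: 1484 (inert)
  CO₂: 0 + 2(50.18) = 100.4
  H₂O: 0 + 3(50.18) = 150.5
Total out = 1997 kmol; y_CO₂ = 100.4 / 1997 = 0.05025.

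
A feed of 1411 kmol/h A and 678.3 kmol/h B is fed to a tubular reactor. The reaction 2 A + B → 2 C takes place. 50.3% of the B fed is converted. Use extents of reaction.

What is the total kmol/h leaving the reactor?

B reacted = 0.503 × 678.3 = 341.2 kmol/h; ν_B = −1, so ξ = 341.2/1 = 341.2 kmol/h.
Outlet amounts (n = n₀ + ν ξ):
  A: 1411 − 2(341.2) = 728.6
  B: 678.3 − 1(341.2) = 337.1
  C: 0 + 2(341.2) = 682.4
Total out = 728.6 + 337.1 + 682.4 = 1748 kmol/h.

1750 kmol/h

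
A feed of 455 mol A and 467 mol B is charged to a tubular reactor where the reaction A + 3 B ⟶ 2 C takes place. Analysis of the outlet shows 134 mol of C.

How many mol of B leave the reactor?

266 mol

For C: n = n₀ + 2ξ → 134 = 0 + 2ξ, giving ξ = 67 mol.
Outlet amounts (n = n₀ + ν ξ):
  A: 455 − 1(67) = 388
  B: 467 − 3(67) = 266
  C: 0 + 2(67) = 134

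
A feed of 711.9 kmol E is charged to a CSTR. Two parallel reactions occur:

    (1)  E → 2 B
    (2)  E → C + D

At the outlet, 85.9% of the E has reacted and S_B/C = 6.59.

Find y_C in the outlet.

0.108

Conversion of E: E consumed = 0.859 × 711.9 = 611.5 kmol = 1ξ₁ + 1ξ₂.
Selectivity: 2ξ₁ / (1ξ₂) = 6.59 → ξ₁ = 3.295 ξ₂.
Substitute: (1·3.295 + 1) ξ₂ = 611.5 → ξ₂ = 142.4 kmol, ξ₁ = 469.1 kmol.
Outlet amounts (n = n₀ + Σ ν·ξ):
  E: 711.9 − 1(469.1) − 1(142.4) = 100.4
  B: 0 + 2(469.1) = 938.3
  C: 0 + 1(142.4) = 142.4
  D: 0 + 1(142.4) = 142.4
Total out = 1323 kmol; y_C = 142.4 / 1323 = 0.1076.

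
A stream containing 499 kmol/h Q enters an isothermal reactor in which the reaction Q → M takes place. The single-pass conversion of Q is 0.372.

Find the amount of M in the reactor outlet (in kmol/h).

Q reacted = 0.372 × 499 = 185.6 kmol/h; ν_Q = −1, so ξ = 185.6/1 = 185.6 kmol/h.
Outlet amounts (n = n₀ + ν ξ):
  Q: 499 − 1(185.6) = 313.4
  M: 0 + 1(185.6) = 185.6

186 kmol/h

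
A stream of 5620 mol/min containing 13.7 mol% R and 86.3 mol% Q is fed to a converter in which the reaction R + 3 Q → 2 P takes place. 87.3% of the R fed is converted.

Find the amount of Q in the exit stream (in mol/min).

2830 mol/min

R reacted = 0.873 × 769.9 = 672.2 mol/min; ν_R = −1, so ξ = 672.2/1 = 672.2 mol/min.
Outlet amounts (n = n₀ + ν ξ):
  R: 769.9 − 1(672.2) = 97.78
  Q: 4850 − 3(672.2) = 2834
  P: 0 + 2(672.2) = 1344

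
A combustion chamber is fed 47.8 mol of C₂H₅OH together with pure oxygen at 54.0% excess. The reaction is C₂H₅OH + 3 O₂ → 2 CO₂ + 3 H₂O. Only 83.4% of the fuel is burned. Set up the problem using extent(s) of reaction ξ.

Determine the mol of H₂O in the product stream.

120 mol

Stoichiometric O₂ = 3 × 47.8 = 143.4 mol; O₂ fed = 143.4 × 1.540 = 220.8 mol.
Fuel reacted = 0.834 × 47.8 → ξ = 39.87 mol.
Outlet (n = n₀ + ν ξ):
  C₂H₅OH: 47.8 − 1(39.87) = 7.935
  O₂: 220.8 − 3(39.87) = 101.2
  CO₂: 0 + 2(39.87) = 79.73
  H₂O: 0 + 3(39.87) = 119.6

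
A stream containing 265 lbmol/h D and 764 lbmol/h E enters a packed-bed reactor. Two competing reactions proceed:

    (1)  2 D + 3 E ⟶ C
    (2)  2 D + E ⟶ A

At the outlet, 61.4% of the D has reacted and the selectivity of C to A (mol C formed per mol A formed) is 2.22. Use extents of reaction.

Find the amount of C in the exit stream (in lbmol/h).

Conversion of D: D consumed = 0.614 × 265 = 162.7 lbmol/h = 2ξ₁ + 2ξ₂.
Selectivity: 1ξ₁ / (1ξ₂) = 2.22 → ξ₁ = 2.22 ξ₂.
Substitute: (2·2.22 + 2) ξ₂ = 162.7 → ξ₂ = 25.27 lbmol/h, ξ₁ = 56.09 lbmol/h.
Outlet amounts (n = n₀ + Σ ν·ξ):
  D: 265 − 2(56.09) − 2(25.27) = 102.3
  E: 764 − 3(56.09) − 1(25.27) = 570.5
  C: 0 + 1(56.09) = 56.09
  A: 0 + 1(25.27) = 25.27

56.1 lbmol/h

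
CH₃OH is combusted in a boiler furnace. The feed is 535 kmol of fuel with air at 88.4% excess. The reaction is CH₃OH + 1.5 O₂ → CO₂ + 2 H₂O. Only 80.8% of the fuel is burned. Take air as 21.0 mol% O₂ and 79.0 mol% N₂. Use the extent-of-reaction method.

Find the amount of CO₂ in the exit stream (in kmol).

Stoichiometric O₂ = 1.5 × 535 = 802.5 kmol; O₂ fed = 802.5 × 1.884 = 1512 kmol.
N₂ fed = 1512 × 79/21 = 5688 kmol.
Fuel reacted = 0.808 × 535 → ξ = 432.3 kmol.
Outlet (n = n₀ + ν ξ):
  CH₃OH: 535 − 1(432.3) = 102.7
  O₂: 1512 − 1.5(432.3) = 863.5
  N₂: 5688 (inert)
  CO₂: 0 + 1(432.3) = 432.3
  H₂O: 0 + 2(432.3) = 864.6

432 kmol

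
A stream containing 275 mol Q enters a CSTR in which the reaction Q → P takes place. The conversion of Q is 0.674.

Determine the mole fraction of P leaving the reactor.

0.674

Q reacted = 0.674 × 275 = 185.4 mol; ν_Q = −1, so ξ = 185.4/1 = 185.4 mol.
Outlet amounts (n = n₀ + ν ξ):
  Q: 275 − 1(185.4) = 89.65
  P: 0 + 1(185.4) = 185.4
Total out = 275 mol; y_P = 185.4 / 275 = 0.674.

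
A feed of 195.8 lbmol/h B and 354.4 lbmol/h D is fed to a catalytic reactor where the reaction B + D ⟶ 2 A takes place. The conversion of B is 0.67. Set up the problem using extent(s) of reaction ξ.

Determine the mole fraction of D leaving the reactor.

B reacted = 0.67 × 195.8 = 131.2 lbmol/h; ν_B = −1, so ξ = 131.2/1 = 131.2 lbmol/h.
Outlet amounts (n = n₀ + ν ξ):
  B: 195.8 − 1(131.2) = 64.61
  D: 354.4 − 1(131.2) = 223.2
  A: 0 + 2(131.2) = 262.4
Total out = 550.2 lbmol/h; y_D = 223.2 / 550.2 = 0.4057.

0.406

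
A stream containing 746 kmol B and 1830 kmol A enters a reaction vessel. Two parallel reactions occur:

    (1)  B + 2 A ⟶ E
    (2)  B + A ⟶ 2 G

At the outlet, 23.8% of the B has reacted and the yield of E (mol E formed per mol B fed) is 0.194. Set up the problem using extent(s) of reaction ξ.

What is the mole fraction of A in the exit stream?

Yield of E: 1ξ₁ / 746 = 0.194 → ξ₁ = 144.7 kmol.
Conversion of B: 1ξ₁ + 1ξ₂ = 0.238 × 746 = 177.5 → ξ₂ = 32.82 kmol.
Outlet amounts (n = n₀ + Σ ν·ξ):
  B: 746 − 1(144.7) − 1(32.82) = 568.5
  A: 1830 − 2(144.7) − 1(32.82) = 1508
  E: 0 + 1(144.7) = 144.7
  G: 0 + 2(32.82) = 65.65
Total out = 2287 kmol; y_A = 1508 / 2287 = 0.6594.

0.659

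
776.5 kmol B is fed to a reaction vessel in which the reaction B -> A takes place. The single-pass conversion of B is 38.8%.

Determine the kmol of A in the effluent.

B reacted = 0.388 × 776.5 = 301.3 kmol; ν_B = −1, so ξ = 301.3/1 = 301.3 kmol.
Outlet amounts (n = n₀ + ν ξ):
  B: 776.5 − 1(301.3) = 475.2
  A: 0 + 1(301.3) = 301.3

301 kmol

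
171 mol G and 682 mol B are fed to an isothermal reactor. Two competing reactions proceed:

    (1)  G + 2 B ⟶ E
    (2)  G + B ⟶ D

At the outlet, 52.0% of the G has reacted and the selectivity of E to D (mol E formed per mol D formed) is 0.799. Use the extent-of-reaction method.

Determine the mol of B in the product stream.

554 mol

Conversion of G: G consumed = 0.52 × 171 = 88.92 mol = 1ξ₁ + 1ξ₂.
Selectivity: 1ξ₁ / (1ξ₂) = 0.799 → ξ₁ = 0.799 ξ₂.
Substitute: (1·0.799 + 1) ξ₂ = 88.92 → ξ₂ = 49.43 mol, ξ₁ = 39.49 mol.
Outlet amounts (n = n₀ + Σ ν·ξ):
  G: 171 − 1(39.49) − 1(49.43) = 82.08
  B: 682 − 2(39.49) − 1(49.43) = 553.6
  E: 0 + 1(39.49) = 39.49
  D: 0 + 1(49.43) = 49.43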